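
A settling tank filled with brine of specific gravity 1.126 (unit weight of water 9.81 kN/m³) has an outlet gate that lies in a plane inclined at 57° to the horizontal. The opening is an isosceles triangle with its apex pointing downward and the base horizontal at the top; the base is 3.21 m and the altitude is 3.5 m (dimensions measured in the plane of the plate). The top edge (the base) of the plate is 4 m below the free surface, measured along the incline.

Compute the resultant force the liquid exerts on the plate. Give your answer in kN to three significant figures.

F ≈ 269 kN

γ = 1.126 × 9.81 = 11.04606 kN/m³.
Let θ = 57° be the plate's angle to the horizontal; measure y along the incline from where the plane meets the free surface. Vertical depth h = y·sinθ with sinθ = 0.838671.
With the apex down, the centroid sits h/3 = 3.5/3 = 1.16667 m below the base (the top edge), so y_c = 4 + 1.16667 = 5.16667 m and h_c = 5.16667 × 0.838671 = 4.33314 m.
A = ½ × 3.21 × 3.5 = 5.6175 m².
Resultant F = γ·h_c·A = 11.04606 × 4.33314 × 5.6175 = 268.877 kN.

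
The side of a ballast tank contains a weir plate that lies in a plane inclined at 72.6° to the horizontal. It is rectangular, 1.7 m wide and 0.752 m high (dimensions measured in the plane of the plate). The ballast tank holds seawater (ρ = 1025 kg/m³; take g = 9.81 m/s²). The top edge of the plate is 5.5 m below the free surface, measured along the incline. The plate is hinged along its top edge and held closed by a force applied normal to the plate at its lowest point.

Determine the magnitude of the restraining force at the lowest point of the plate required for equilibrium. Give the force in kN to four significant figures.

γ = ρg = 1025 × 9.81 / 1000 = 10.05525 kN/m³.
Let θ = 72.6° be the plate's angle to the horizontal; measure y along the incline from where the plane meets the free surface. Vertical depth h = y·sinθ with sinθ = 0.954240.
The centroid lies 0.752/2 = 0.376 m below the top edge, so y_c = 5.5 + 0.376 = 5.876 m and h_c = 5.876 × 0.954240 = 5.60711 m.
A = 1.7 × 0.752 = 1.2784 m².
Resultant F = γ·h_c·A = 10.05525 × 5.60711 × 1.2784 = 72.0773 kN.
I_c = b·h³/12 = 1.7 × 0.752³/12 = 0.060245 m⁴.
Centre of pressure: y_p = y_c + I_c/(y_c·A) = 5.876 + 0.060245/(5.876 × 1.2784) = 5.876 + 0.00801996 = 5.88402 m along the plane.
The resultant acts 0.376 + 0.00801996 = 0.38402 m (along the plate) below the hinge at the top edge, so the moment about the hinge is M = F × 0.38402 = 72.0773 × 0.38402 = 27.6791 kN·m.
A normal force at the bottom, 0.752 m from the hinge, must supply this moment: P = 27.6791/0.752 = 36.8073 kN.

P ≈ 36.81 kN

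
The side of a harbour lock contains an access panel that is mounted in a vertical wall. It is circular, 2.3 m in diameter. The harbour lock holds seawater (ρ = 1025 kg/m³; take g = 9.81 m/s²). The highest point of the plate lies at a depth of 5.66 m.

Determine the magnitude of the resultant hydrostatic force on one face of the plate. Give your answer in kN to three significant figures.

F ≈ 285 kN

γ = ρg = 1025 × 9.81 / 1000 = 10.05525 kN/m³.
The centroid is at the centre, 1.15 m below the top of the plate, so the centroid depth is h_c = 5.66 + 1.15 = 6.81 m.
A = π(1.15)² = 4.15476 m².
Resultant F = γ·h_c·A = 10.05525 × 6.81 × 4.15476 = 284.502 kN.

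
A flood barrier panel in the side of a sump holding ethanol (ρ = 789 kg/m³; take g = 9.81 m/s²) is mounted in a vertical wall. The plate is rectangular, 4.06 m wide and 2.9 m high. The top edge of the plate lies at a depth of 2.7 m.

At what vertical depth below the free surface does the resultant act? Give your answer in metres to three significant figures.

h_p = 4.32 m

γ = ρg = 789 × 9.81 / 1000 = 7.74009 kN/m³.
The centroid lies 2.9/2 = 1.45 m below the top edge, so the centroid depth is h_c = 2.7 + 1.45 = 4.15 m.
A = 4.06 × 2.9 = 11.774 m².
Resultant F = γ·h_c·A = 7.74009 × 4.15 × 11.774 = 378.197 kN.
I_c = b·h³/12 = 4.06 × 2.9³/12 = 8.25161 m⁴.
Centre of pressure: y_p = y_c + I_c/(y_c·A) = 4.15 + 8.25161/(4.15 × 11.774) = 4.15 + 0.168875 = 4.31888 m along the plane.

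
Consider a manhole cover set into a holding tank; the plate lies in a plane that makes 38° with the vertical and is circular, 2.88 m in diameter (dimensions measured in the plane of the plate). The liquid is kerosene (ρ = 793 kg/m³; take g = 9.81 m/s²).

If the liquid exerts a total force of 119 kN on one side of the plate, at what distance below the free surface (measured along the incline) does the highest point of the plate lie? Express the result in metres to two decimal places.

γ = ρg = 793 × 9.81 / 1000 = 7.77933 kN/m³.
A = π(1.44)² = 6.51441 m².
From F = γ·h_c·A, the centroid depth is h_c = 119/(7.77933 × 6.51441) = 2.34817 m.
The plate makes 38° with the vertical, i.e. θ = 90° − 38° = 52° to the horizontal. Measuring y along the incline from the free-surface line, vertical depth h = y·sinθ with sinθ = 0.788011.
Along the incline, y_c = h_c/sinθ = 2.34817/0.788011 = 2.97987 m.
The centroid is at the centre, 1.44 m below the top of the plate, so the highest point sits at y_top = 2.97987 − 1.44 = 1.53987 m along the incline.

y_top ≈ 1.54 m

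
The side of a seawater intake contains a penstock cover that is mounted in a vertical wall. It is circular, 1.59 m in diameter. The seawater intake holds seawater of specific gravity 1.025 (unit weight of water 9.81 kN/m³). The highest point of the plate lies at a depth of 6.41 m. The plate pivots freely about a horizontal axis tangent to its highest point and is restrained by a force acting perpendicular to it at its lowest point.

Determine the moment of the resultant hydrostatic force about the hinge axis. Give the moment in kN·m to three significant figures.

γ = 1.025 × 9.81 = 10.05525 kN/m³.
The centroid is at the centre, 0.795 m below the top of the plate, so the centroid depth is h_c = 6.41 + 0.795 = 7.205 m.
A = π(0.795)² = 1.98557 m².
Resultant F = γ·h_c·A = 10.05525 × 7.205 × 1.98557 = 143.851 kN.
I_c = πr⁴/4 = π × 0.795⁴/4 = 0.313732 m⁴.
Centre of pressure: y_p = y_c + I_c/(y_c·A) = 7.205 + 0.313732/(7.205 × 1.98557) = 7.205 + 0.0219301 = 7.22693 m along the plane.
The resultant acts 0.795 + 0.0219301 = 0.81693 m (along the plate) below the hinge at the top edge, so the moment about the hinge is M = F × 0.81693 = 143.851 × 0.81693 = 117.516 kN·m.

M ≈ 118 kN·m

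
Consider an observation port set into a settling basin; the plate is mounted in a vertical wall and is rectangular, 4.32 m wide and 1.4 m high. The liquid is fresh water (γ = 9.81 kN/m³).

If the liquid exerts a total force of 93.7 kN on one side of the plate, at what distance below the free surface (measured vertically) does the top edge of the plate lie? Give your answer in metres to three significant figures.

γ = 9.81 kN/m³.
A = 4.32 × 1.4 = 6.048 m².
From F = γ·h_c·A, the centroid depth is h_c = 93.7/(9.81 × 6.048) = 1.57928 m.
The centroid lies 1.4/2 = 0.7 m below the top edge, so the top edge sits at h_top = 1.57928 − 0.7 = 0.87928 m below the surface.

d_top ≈ 0.879 m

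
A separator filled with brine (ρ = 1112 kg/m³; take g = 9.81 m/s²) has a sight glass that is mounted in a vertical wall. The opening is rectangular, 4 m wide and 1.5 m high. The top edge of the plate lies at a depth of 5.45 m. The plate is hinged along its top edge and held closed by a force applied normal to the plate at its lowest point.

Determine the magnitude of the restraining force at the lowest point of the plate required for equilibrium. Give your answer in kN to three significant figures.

γ = ρg = 1112 × 9.81 / 1000 = 10.90872 kN/m³.
The centroid lies 1.5/2 = 0.75 m below the top edge, so the centroid depth is h_c = 5.45 + 0.75 = 6.2 m.
A = 4 × 1.5 = 6 m².
Resultant F = γ·h_c·A = 10.90872 × 6.2 × 6 = 405.804 kN.
I_c = b·h³/12 = 4 × 1.5³/12 = 1.125 m⁴.
Centre of pressure: y_p = y_c + I_c/(y_c·A) = 6.2 + 1.125/(6.2 × 6) = 6.2 + 0.0302419 = 6.23024 m along the plane.
The resultant acts 0.75 + 0.0302419 = 0.780242 m (along the plate) below the hinge at the top edge, so the moment about the hinge is M = F × 0.780242 = 405.804 × 0.780242 = 316.625 kN·m.
A normal force at the bottom, 1.5 m from the hinge, must supply this moment: P = 316.625/1.5 = 211.083 kN.

P ≈ 211 kN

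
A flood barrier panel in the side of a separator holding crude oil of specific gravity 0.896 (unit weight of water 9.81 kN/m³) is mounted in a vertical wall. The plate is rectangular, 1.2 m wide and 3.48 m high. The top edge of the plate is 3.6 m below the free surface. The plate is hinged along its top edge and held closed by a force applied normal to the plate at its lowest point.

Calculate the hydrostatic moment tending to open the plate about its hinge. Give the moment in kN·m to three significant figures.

M ≈ 378 kN·m

γ = 0.896 × 9.81 = 8.78976 kN/m³.
The centroid lies 3.48/2 = 1.74 m below the top edge, so the centroid depth is h_c = 3.6 + 1.74 = 5.34 m.
A = 1.2 × 3.48 = 4.176 m².
Resultant F = γ·h_c·A = 8.78976 × 5.34 × 4.176 = 196.01 kN.
I_c = b·h³/12 = 1.2 × 3.48³/12 = 4.21442 m⁴.
Centre of pressure: y_p = y_c + I_c/(y_c·A) = 5.34 + 4.21442/(5.34 × 4.176) = 5.34 + 0.188989 = 5.52899 m along the plane.
The resultant acts 1.74 + 0.188989 = 1.92899 m (along the plate) below the hinge at the top edge, so the moment about the hinge is M = F × 1.92899 = 196.01 × 1.92899 = 378.101 kN·m.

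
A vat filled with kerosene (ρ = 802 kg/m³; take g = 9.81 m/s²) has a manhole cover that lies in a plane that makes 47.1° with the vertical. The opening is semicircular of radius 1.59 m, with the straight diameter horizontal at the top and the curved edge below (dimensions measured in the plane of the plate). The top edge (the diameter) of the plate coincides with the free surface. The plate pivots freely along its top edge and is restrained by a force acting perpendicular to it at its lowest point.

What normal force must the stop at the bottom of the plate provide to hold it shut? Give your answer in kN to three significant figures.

P ≈ 8.45 kN

γ = ρg = 802 × 9.81 / 1000 = 7.86762 kN/m³.
The plate makes 47.1° with the vertical, i.e. θ = 90° − 47.1° = 42.9° to the horizontal. Measuring y along the incline from the free-surface line, vertical depth h = y·sinθ with sinθ = 0.680721.
The centroid of a semicircle lies 4r/(3π) = 0.674817 m from the diameter, here below the top edge, so y_c = 0.674817 m and h_c = 0.674817 × 0.680721 = 0.459362 m.
A = πr²/2 = π × 1.59²/2 = 3.97113 m².
Resultant F = γ·h_c·A = 7.86762 × 0.459362 × 3.97113 = 14.352 kN.
I_c = (π/8 − 8/(9π))·r⁴ = 0.109757 × 1.59⁴ = 0.701489 m⁴.
Centre of pressure: y_p = y_c + I_c/(y_c·A) = 0.674817 + 0.701489/(0.674817 × 3.97113) = 0.674817 + 0.261771 = 0.936588 m along the plane.
The resultant acts 0.674817 + 0.261771 = 0.936588 m (along the plate) below the hinge at the top edge, so the moment about the hinge is M = F × 0.936588 = 14.352 × 0.936588 = 13.4419 kN·m.
A normal force at the bottom, 1.59 m from the hinge, must supply this moment: P = 13.4419/1.59 = 8.45403 kN.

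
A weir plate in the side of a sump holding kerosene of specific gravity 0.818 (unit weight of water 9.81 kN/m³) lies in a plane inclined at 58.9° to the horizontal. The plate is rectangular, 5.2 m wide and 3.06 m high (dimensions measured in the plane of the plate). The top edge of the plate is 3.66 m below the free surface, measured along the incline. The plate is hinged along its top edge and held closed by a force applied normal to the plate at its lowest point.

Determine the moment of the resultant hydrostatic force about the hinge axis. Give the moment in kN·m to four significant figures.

M ≈ 953.5 kN·m

γ = 0.818 × 9.81 = 8.02458 kN/m³.
Let θ = 58.9° be the plate's angle to the horizontal; measure y along the incline from where the plane meets the free surface. Vertical depth h = y·sinθ with sinθ = 0.856267.
The centroid lies 3.06/2 = 1.53 m below the top edge, so y_c = 3.66 + 1.53 = 5.19 m and h_c = 5.19 × 0.856267 = 4.44403 m.
A = 5.2 × 3.06 = 15.912 m².
Resultant F = γ·h_c·A = 8.02458 × 4.44403 × 15.912 = 567.445 kN.
I_c = b·h³/12 = 5.2 × 3.06³/12 = 12.4161 m⁴.
Centre of pressure: y_p = y_c + I_c/(y_c·A) = 5.19 + 12.4161/(5.19 × 15.912) = 5.19 + 0.150346 = 5.34035 m along the plane.
The resultant acts 1.53 + 0.150346 = 1.68035 m (along the plate) below the hinge at the top edge, so the moment about the hinge is M = F × 1.68035 = 567.445 × 1.68035 = 953.506 kN·m.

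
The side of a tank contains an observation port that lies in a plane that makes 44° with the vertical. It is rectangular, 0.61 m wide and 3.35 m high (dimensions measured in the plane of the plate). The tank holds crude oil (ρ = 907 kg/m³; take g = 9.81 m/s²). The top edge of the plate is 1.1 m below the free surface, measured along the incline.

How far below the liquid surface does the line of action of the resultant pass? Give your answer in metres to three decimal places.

γ = ρg = 907 × 9.81 / 1000 = 8.89767 kN/m³.
The plate makes 44° with the vertical, i.e. θ = 90° − 44° = 46° to the horizontal. Measuring y along the incline from the free-surface line, vertical depth h = y·sinθ with sinθ = 0.719340.
The centroid lies 3.35/2 = 1.675 m below the top edge, so y_c = 1.1 + 1.675 = 2.775 m and h_c = 2.775 × 0.719340 = 1.99617 m.
A = 0.61 × 3.35 = 2.0435 m².
Resultant F = γ·h_c·A = 8.89767 × 1.99617 × 2.0435 = 36.2951 kN.
I_c = b·h³/12 = 0.61 × 3.35³/12 = 1.9111 m⁴.
Centre of pressure: y_p = y_c + I_c/(y_c·A) = 2.775 + 1.9111/(2.775 × 2.0435) = 2.775 + 0.337012 = 3.11201 m along the plane.
Vertically, h_p = y_p·sinθ = 3.11201 × 0.719340 = 2.23859 m.

h_p = 2.239 m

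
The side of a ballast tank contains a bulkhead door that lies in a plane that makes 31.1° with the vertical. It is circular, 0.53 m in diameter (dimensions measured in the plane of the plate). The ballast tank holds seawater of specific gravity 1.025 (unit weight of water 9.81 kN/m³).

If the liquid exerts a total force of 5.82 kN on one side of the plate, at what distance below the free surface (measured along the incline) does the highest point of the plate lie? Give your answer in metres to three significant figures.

γ = 1.025 × 9.81 = 10.05525 kN/m³.
A = π(0.265)² = 0.220618 m².
From F = γ·h_c·A, the centroid depth is h_c = 5.82/(10.05525 × 0.220618) = 2.62355 m.
The plate makes 31.1° with the vertical, i.e. θ = 90° − 31.1° = 58.9° to the horizontal. Measuring y along the incline from the free-surface line, vertical depth h = y·sinθ with sinθ = 0.856267.
Along the incline, y_c = h_c/sinθ = 2.62355/0.856267 = 3.06394 m.
The centroid is at the centre, 0.265 m below the top of the plate, so the highest point sits at y_top = 3.06394 − 0.265 = 2.79894 m along the incline.

y_top ≈ 2.80 m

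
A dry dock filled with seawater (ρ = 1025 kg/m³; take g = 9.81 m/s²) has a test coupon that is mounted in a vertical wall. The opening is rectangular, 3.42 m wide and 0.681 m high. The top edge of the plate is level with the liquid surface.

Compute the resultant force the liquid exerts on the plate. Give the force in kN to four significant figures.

F ≈ 7.974 kN

γ = ρg = 1025 × 9.81 / 1000 = 10.05525 kN/m³.
The centroid lies 0.681/2 = 0.3405 m below the top edge, so the centroid depth is h_c = 0.3405 m.
A = 3.42 × 0.681 = 2.32902 m².
Resultant F = γ·h_c·A = 10.05525 × 0.3405 × 2.32902 = 7.97413 kN.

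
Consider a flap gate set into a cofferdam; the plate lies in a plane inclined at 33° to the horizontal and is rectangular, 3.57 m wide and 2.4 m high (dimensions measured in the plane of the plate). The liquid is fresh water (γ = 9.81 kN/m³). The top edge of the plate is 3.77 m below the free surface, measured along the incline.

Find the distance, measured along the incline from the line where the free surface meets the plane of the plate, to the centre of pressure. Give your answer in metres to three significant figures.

y_p = 5.07 m

γ = 9.81 kN/m³.
Let θ = 33° be the plate's angle to the horizontal; measure y along the incline from where the plane meets the free surface. Vertical depth h = y·sinθ with sinθ = 0.544639.
The centroid lies 2.4/2 = 1.2 m below the top edge, so y_c = 3.77 + 1.2 = 4.97 m and h_c = 4.97 × 0.544639 = 2.70686 m.
A = 3.57 × 2.4 = 8.568 m².
Resultant F = γ·h_c·A = 9.81 × 2.70686 × 8.568 = 227.517 kN.
I_c = b·h³/12 = 3.57 × 2.4³/12 = 4.11264 m⁴.
Centre of pressure: y_p = y_c + I_c/(y_c·A) = 4.97 + 4.11264/(4.97 × 8.568) = 4.97 + 0.0965795 = 5.06658 m along the plane.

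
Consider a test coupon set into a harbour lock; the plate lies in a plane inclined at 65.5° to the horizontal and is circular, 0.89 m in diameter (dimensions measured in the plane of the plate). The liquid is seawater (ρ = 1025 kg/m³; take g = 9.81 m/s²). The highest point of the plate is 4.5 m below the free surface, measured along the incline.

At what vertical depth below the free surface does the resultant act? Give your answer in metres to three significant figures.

γ = ρg = 1025 × 9.81 / 1000 = 10.05525 kN/m³.
Let θ = 65.5° be the plate's angle to the horizontal; measure y along the incline from where the plane meets the free surface. Vertical depth h = y·sinθ with sinθ = 0.909961.
The centroid is at the centre, 0.445 m below the top of the plate, so y_c = 4.5 + 0.445 = 4.945 m and h_c = 4.945 × 0.909961 = 4.49976 m.
A = π(0.445)² = 0.622114 m².
Resultant F = γ·h_c·A = 10.05525 × 4.49976 × 0.622114 = 28.1483 kN.
I_c = πr⁴/4 = π × 0.445⁴/4 = 0.0307985 m⁴.
Centre of pressure: y_p = y_c + I_c/(y_c·A) = 4.945 + 0.0307985/(4.945 × 0.622114) = 4.945 + 0.0100114 = 4.95501 m along the plane.
Vertically, h_p = y_p·sinθ = 4.95501 × 0.909961 = 4.50887 m.

h_p = 4.51 m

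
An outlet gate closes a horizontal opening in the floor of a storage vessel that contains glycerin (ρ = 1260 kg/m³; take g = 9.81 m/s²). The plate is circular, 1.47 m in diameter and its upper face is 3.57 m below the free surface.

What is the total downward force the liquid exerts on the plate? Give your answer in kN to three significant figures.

γ = ρg = 1260 × 9.81 / 1000 = 12.3606 kN/m³.
The plate is horizontal, so pressure is uniform at p = γ·h = 12.3606 × 3.57 = 44.1273 kN/m².
A = π(0.735)² = 1.69717 m².
F = p·A = 44.1273 × 1.69717 = 74.8915 kN.

F ≈ 74.9 kN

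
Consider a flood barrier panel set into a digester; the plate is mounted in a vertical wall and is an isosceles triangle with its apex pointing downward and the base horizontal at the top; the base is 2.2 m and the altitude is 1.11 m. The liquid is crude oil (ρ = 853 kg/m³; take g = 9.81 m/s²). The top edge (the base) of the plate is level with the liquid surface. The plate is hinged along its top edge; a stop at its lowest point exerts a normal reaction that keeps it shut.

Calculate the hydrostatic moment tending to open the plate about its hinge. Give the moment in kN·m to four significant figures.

γ = ρg = 853 × 9.81 / 1000 = 8.36793 kN/m³.
With the apex down, the centroid sits h/3 = 1.11/3 = 0.37 m below the base (the top edge), so the centroid depth is h_c = 0.37 m.
A = ½ × 2.2 × 1.11 = 1.221 m².
Resultant F = γ·h_c·A = 8.36793 × 0.37 × 1.221 = 3.78038 kN.
I_c = b·h³/36 = 2.2 × 1.11³/36 = 0.0835775 m⁴.
Centre of pressure: y_p = y_c + I_c/(y_c·A) = 0.37 + 0.0835775/(0.37 × 1.221) = 0.37 + 0.185 = 0.555 m along the plane.
The resultant acts 0.37 + 0.185 = 0.555 m (along the plate) below the hinge at the top edge, so the moment about the hinge is M = F × 0.555 = 3.78038 × 0.555 = 2.09811 kN·m.

M ≈ 2.098 kN·m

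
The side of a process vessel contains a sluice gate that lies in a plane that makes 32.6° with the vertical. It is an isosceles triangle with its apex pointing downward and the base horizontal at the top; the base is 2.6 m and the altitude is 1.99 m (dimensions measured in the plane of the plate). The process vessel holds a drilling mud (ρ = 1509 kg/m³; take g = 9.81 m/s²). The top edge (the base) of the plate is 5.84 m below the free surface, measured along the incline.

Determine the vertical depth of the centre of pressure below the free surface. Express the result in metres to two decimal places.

h_p = 5.51 m

γ = ρg = 1509 × 9.81 / 1000 = 14.80329 kN/m³.
The plate makes 32.6° with the vertical, i.e. θ = 90° − 32.6° = 57.4° to the horizontal. Measuring y along the incline from the free-surface line, vertical depth h = y·sinθ with sinθ = 0.842452.
With the apex down, the centroid sits h/3 = 1.99/3 = 0.663333 m below the base (the top edge), so y_c = 5.84 + 0.663333 = 6.50333 m and h_c = 6.50333 × 0.842452 = 5.47874 m.
A = ½ × 2.6 × 1.99 = 2.587 m².
Resultant F = γ·h_c·A = 14.80329 × 5.47874 × 2.587 = 209.814 kN.
I_c = b·h³/36 = 2.6 × 1.99³/36 = 0.569154 m⁴.
Centre of pressure: y_p = y_c + I_c/(y_c·A) = 6.50333 + 0.569154/(6.50333 × 2.587) = 6.50333 + 0.0338297 = 6.53716 m along the plane.
Vertically, h_p = y_p·sinθ = 6.53716 × 0.842452 = 5.50724 m.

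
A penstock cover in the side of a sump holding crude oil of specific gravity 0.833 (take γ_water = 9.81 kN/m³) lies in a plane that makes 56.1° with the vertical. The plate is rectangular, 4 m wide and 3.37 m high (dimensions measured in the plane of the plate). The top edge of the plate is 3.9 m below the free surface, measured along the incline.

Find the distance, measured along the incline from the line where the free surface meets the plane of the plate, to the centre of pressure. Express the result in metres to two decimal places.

y_p = 5.75 m

γ = 0.833 × 9.81 = 8.17173 kN/m³.
The plate makes 56.1° with the vertical, i.e. θ = 90° − 56.1° = 33.9° to the horizontal. Measuring y along the incline from the free-surface line, vertical depth h = y·sinθ with sinθ = 0.557745.
The centroid lies 3.37/2 = 1.685 m below the top edge, so y_c = 3.9 + 1.685 = 5.585 m and h_c = 5.585 × 0.557745 = 3.11501 m.
A = 4 × 3.37 = 13.48 m².
Resultant F = γ·h_c·A = 8.17173 × 3.11501 × 13.48 = 343.134 kN.
I_c = b·h³/12 = 4 × 3.37³/12 = 12.7576 m⁴.
Centre of pressure: y_p = y_c + I_c/(y_c·A) = 5.585 + 12.7576/(5.585 × 13.48) = 5.585 + 0.169456 = 5.75446 m along the plane.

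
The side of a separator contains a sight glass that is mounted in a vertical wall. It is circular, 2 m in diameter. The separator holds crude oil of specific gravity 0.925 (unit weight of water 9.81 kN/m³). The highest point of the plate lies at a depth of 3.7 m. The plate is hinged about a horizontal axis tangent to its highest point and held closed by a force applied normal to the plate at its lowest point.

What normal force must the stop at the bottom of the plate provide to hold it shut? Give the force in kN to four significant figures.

γ = 0.925 × 9.81 = 9.07425 kN/m³.
The centroid is at the centre, 1 m below the top of the plate, so the centroid depth is h_c = 3.7 + 1 = 4.7 m.
A = π(1)² = 3.14159 m².
Resultant F = γ·h_c·A = 9.07425 × 4.7 × 3.14159 = 133.986 kN.
I_c = πr⁴/4 = π × 1⁴/4 = 0.785398 m⁴.
Centre of pressure: y_p = y_c + I_c/(y_c·A) = 4.7 + 0.785398/(4.7 × 3.14159) = 4.7 + 0.0531915 = 4.75319 m along the plane.
The resultant acts 1 + 0.0531915 = 1.05319 m (along the plate) below the hinge at the top edge, so the moment about the hinge is M = F × 1.05319 = 133.986 × 1.05319 = 141.113 kN·m.
A normal force at the bottom, 2 m from the hinge, must supply this moment: P = 141.113/2 = 70.5565 kN.

P ≈ 70.56 kN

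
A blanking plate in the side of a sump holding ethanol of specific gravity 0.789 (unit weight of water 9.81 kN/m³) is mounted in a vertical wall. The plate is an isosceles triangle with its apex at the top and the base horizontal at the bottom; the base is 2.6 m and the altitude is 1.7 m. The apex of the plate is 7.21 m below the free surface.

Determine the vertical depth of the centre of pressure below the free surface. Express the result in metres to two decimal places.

h_p = 8.36 m

γ = 0.789 × 9.81 = 7.74009 kN/m³.
With the apex up, the centroid sits 2h/3 = 2 × 1.7/3 = 1.13333 m below the apex, so the centroid depth is h_c = 7.21 + 1.13333 = 8.34333 m.
A = ½ × 2.6 × 1.7 = 2.21 m².
Resultant F = γ·h_c·A = 7.74009 × 8.34333 × 2.21 = 142.718 kN.
I_c = b·h³/36 = 2.6 × 1.7³/36 = 0.354828 m⁴.
Centre of pressure: y_p = y_c + I_c/(y_c·A) = 8.34333 + 0.354828/(8.34333 × 2.21) = 8.34333 + 0.0192436 = 8.36257 m along the plane.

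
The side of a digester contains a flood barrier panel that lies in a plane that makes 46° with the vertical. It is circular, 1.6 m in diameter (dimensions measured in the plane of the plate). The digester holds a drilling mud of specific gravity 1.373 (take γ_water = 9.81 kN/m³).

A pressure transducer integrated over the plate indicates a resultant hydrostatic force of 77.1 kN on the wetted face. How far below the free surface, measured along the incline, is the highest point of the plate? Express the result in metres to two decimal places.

γ = 1.373 × 9.81 = 13.46913 kN/m³.
A = π(0.8)² = 2.01062 m².
From F = γ·h_c·A, the centroid depth is h_c = 77.1/(13.46913 × 2.01062) = 2.84698 m.
The plate makes 46° with the vertical, i.e. θ = 90° − 46° = 44° to the horizontal. Measuring y along the incline from the free-surface line, vertical depth h = y·sinθ with sinθ = 0.694658.
Along the incline, y_c = h_c/sinθ = 2.84698/0.694658 = 4.09839 m.
The centroid is at the centre, 0.8 m below the top of the plate, so the highest point sits at y_top = 4.09839 − 0.8 = 3.29839 m along the incline.

y_top ≈ 3.30 m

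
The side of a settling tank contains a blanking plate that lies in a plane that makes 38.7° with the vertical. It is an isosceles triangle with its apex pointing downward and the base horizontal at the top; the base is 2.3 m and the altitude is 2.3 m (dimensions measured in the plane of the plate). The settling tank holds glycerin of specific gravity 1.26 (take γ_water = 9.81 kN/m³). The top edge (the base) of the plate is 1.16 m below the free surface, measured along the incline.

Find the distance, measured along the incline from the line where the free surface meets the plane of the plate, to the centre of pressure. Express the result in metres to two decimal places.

γ = 1.26 × 9.81 = 12.3606 kN/m³.
The plate makes 38.7° with the vertical, i.e. θ = 90° − 38.7° = 51.3° to the horizontal. Measuring y along the incline from the free-surface line, vertical depth h = y·sinθ with sinθ = 0.780430.
With the apex down, the centroid sits h/3 = 2.3/3 = 0.766667 m below the base (the top edge), so y_c = 1.16 + 0.766667 = 1.92667 m and h_c = 1.92667 × 0.780430 = 1.50363 m.
A = ½ × 2.3 × 2.3 = 2.645 m².
Resultant F = γ·h_c·A = 12.3606 × 1.50363 × 2.645 = 49.1594 kN.
I_c = b·h³/36 = 2.3 × 2.3³/36 = 0.777336 m⁴.
Centre of pressure: y_p = y_c + I_c/(y_c·A) = 1.92667 + 0.777336/(1.92667 × 2.645) = 1.92667 + 0.152537 = 2.07921 m along the plane.

y_p = 2.08 m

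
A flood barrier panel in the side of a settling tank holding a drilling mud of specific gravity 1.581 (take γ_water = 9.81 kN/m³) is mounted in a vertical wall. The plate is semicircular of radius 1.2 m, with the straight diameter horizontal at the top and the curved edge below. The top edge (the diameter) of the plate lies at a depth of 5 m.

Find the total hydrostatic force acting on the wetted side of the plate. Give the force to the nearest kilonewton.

F ≈ 193 kN

γ = 1.581 × 9.81 = 15.50961 kN/m³.
The centroid of a semicircle lies 4r/(3π) = 0.509296 m from the diameter, here below the top edge, so the centroid depth is h_c = 5 + 0.509296 = 5.5093 m.
A = πr²/2 = π × 1.2²/2 = 2.26195 m².
Resultant F = γ·h_c·A = 15.50961 × 5.5093 × 2.26195 = 193.277 kN.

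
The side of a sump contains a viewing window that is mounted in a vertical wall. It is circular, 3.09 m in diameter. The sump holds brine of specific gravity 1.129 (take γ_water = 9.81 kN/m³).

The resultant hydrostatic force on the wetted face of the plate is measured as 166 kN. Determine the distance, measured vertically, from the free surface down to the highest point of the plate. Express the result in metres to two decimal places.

d_top ≈ 0.45 m

γ = 1.129 × 9.81 = 11.07549 kN/m³.
A = π(1.545)² = 7.49906 m².
From F = γ·h_c·A, the centroid depth is h_c = 166/(11.07549 × 7.49906) = 1.99866 m.
The centroid is at the centre, 1.545 m below the top of the plate, so the highest point sits at h_top = 1.99866 − 1.545 = 0.45366 m below the surface.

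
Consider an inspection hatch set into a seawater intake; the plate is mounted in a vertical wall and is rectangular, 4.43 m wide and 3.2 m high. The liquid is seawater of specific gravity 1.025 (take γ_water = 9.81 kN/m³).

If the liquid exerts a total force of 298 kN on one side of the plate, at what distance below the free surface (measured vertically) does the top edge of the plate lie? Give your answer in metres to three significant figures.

d_top ≈ 0.491 m

γ = 1.025 × 9.81 = 10.05525 kN/m³.
A = 4.43 × 3.2 = 14.176 m².
From F = γ·h_c·A, the centroid depth is h_c = 298/(10.05525 × 14.176) = 2.09059 m.
The centroid lies 3.2/2 = 1.6 m below the top edge, so the top edge sits at h_top = 2.09059 − 1.6 = 0.49059 m below the surface.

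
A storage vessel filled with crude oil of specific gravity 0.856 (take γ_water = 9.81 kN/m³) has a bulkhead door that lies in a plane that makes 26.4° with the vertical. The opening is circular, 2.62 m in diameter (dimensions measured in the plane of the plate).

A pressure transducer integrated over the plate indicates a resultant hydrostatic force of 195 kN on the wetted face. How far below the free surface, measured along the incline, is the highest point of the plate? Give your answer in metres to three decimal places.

y_top ≈ 3.499 m

γ = 0.856 × 9.81 = 8.39736 kN/m³.
A = π(1.31)² = 5.39129 m².
From F = γ·h_c·A, the centroid depth is h_c = 195/(8.39736 × 5.39129) = 4.30724 m.
The plate makes 26.4° with the vertical, i.e. θ = 90° − 26.4° = 63.6° to the horizontal. Measuring y along the incline from the free-surface line, vertical depth h = y·sinθ with sinθ = 0.895712.
Along the incline, y_c = h_c/sinθ = 4.30724/0.895712 = 4.80873 m.
The centroid is at the centre, 1.31 m below the top of the plate, so the highest point sits at y_top = 4.80873 − 1.31 = 3.49873 m along the incline.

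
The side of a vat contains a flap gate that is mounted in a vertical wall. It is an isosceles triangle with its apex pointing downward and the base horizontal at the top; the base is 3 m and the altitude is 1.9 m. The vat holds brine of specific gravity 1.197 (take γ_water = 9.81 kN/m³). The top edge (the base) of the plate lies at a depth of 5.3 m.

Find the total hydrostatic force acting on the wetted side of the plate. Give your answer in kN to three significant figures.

F ≈ 199 kN

γ = 1.197 × 9.81 = 11.74257 kN/m³.
With the apex down, the centroid sits h/3 = 1.9/3 = 0.633333 m below the base (the top edge), so the centroid depth is h_c = 5.3 + 0.633333 = 5.93333 m.
A = ½ × 3 × 1.9 = 2.85 m².
Resultant F = γ·h_c·A = 11.74257 × 5.93333 × 2.85 = 198.567 kN.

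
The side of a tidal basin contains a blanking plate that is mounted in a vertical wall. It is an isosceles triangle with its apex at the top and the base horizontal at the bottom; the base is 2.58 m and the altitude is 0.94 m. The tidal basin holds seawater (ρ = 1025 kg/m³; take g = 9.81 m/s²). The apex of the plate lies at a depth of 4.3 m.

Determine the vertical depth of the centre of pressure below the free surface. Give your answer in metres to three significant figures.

γ = ρg = 1025 × 9.81 / 1000 = 10.05525 kN/m³.
With the apex up, the centroid sits 2h/3 = 2 × 0.94/3 = 0.626667 m below the apex, so the centroid depth is h_c = 4.3 + 0.626667 = 4.92667 m.
A = ½ × 2.58 × 0.94 = 1.2126 m².
Resultant F = γ·h_c·A = 10.05525 × 4.92667 × 1.2126 = 60.0709 kN.
I_c = b·h³/36 = 2.58 × 0.94³/36 = 0.0595252 m⁴.
Centre of pressure: y_p = y_c + I_c/(y_c·A) = 4.92667 + 0.0595252/(4.92667 × 1.2126) = 4.92667 + 0.00996391 = 4.93663 m along the plane.

h_p = 4.94 m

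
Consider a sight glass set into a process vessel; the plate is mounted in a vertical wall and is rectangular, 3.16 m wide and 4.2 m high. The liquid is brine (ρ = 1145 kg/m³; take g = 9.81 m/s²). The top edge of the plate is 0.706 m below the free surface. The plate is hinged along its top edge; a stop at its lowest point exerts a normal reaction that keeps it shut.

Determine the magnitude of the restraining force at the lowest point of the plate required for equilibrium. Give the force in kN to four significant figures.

P ≈ 261.3 kN

γ = ρg = 1145 × 9.81 / 1000 = 11.23245 kN/m³.
The centroid lies 4.2/2 = 2.1 m below the top edge, so the centroid depth is h_c = 0.706 + 2.1 = 2.806 m.
A = 3.16 × 4.2 = 13.272 m².
Resultant F = γ·h_c·A = 11.23245 × 2.806 × 13.272 = 418.31 kN.
I_c = b·h³/12 = 3.16 × 4.2³/12 = 19.5098 m⁴.
Centre of pressure: y_p = y_c + I_c/(y_c·A) = 2.806 + 19.5098/(2.806 × 13.272) = 2.806 + 0.523876 = 3.32988 m along the plane.
The resultant acts 2.1 + 0.523876 = 2.62388 m (along the plate) below the hinge at the top edge, so the moment about the hinge is M = F × 2.62388 = 418.31 × 2.62388 = 1097.6 kN·m.
A normal force at the bottom, 4.2 m from the hinge, must supply this moment: P = 1097.6/4.2 = 261.333 kN.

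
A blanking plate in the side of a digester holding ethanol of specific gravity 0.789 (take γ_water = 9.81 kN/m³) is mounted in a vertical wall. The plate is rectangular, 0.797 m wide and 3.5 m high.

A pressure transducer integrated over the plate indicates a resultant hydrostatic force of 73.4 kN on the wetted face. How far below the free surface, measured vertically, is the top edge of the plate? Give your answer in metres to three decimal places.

d_top ≈ 1.650 m

γ = 0.789 × 9.81 = 7.74009 kN/m³.
A = 0.797 × 3.5 = 2.7895 m².
From F = γ·h_c·A, the centroid depth is h_c = 73.4/(7.74009 × 2.7895) = 3.39957 m.
The centroid lies 3.5/2 = 1.75 m below the top edge, so the top edge sits at h_top = 3.39957 − 1.75 = 1.64957 m below the surface.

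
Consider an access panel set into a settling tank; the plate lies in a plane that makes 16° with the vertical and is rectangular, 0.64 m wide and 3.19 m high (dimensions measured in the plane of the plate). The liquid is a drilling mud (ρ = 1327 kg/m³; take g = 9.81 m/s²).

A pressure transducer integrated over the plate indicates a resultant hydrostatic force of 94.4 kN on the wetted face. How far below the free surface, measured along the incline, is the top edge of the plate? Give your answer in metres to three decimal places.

γ = ρg = 1327 × 9.81 / 1000 = 13.01787 kN/m³.
A = 0.64 × 3.19 = 2.0416 m².
From F = γ·h_c·A, the centroid depth is h_c = 94.4/(13.01787 × 2.0416) = 3.55191 m.
The plate makes 16° with the vertical, i.e. θ = 90° − 16° = 74° to the horizontal. Measuring y along the incline from the free-surface line, vertical depth h = y·sinθ with sinθ = 0.961262.
Along the incline, y_c = h_c/sinθ = 3.55191/0.961262 = 3.69505 m.
The centroid lies 3.19/2 = 1.595 m below the top edge, so the top edge sits at y_top = 3.69505 − 1.595 = 2.10005 m along the incline.

y_top ≈ 2.100 m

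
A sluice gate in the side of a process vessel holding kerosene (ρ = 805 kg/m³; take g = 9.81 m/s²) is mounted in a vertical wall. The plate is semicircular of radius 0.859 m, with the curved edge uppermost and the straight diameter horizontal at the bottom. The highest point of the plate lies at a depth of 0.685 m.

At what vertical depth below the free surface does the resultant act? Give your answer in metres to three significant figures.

h_p = 1.22 m

γ = ρg = 805 × 9.81 / 1000 = 7.89705 kN/m³.
The centroid lies 4r/(3π) = 0.364571 m above the diameter, so r − 4r/(3π) = 0.859 − 0.364571 = 0.494429 m below the topmost point, so the centroid depth is h_c = 0.685 + 0.494429 = 1.17943 m.
A = πr²/2 = π × 0.859²/2 = 1.15906 m².
Resultant F = γ·h_c·A = 7.89705 × 1.17943 × 1.15906 = 10.7955 kN.
I_c = (π/8 − 8/(9π))·r⁴ = 0.109757 × 0.859⁴ = 0.0597592 m⁴.
Centre of pressure: y_p = y_c + I_c/(y_c·A) = 1.17943 + 0.0597592/(1.17943 × 1.15906) = 1.17943 + 0.0437146 = 1.22314 m along the plane.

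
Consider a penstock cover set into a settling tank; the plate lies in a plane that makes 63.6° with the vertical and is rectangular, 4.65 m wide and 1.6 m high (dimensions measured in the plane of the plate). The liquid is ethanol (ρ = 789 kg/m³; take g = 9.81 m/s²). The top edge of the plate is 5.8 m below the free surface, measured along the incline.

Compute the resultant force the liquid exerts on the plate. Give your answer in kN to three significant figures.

γ = ρg = 789 × 9.81 / 1000 = 7.74009 kN/m³.
The plate makes 63.6° with the vertical, i.e. θ = 90° − 63.6° = 26.4° to the horizontal. Measuring y along the incline from the free-surface line, vertical depth h = y·sinθ with sinθ = 0.444635.
The centroid lies 1.6/2 = 0.8 m below the top edge, so y_c = 5.8 + 0.8 = 6.6 m and h_c = 6.6 × 0.444635 = 2.93459 m.
A = 4.65 × 1.6 = 7.44 m².
Resultant F = γ·h_c·A = 7.74009 × 2.93459 × 7.44 = 168.992 kN.

F ≈ 169 kN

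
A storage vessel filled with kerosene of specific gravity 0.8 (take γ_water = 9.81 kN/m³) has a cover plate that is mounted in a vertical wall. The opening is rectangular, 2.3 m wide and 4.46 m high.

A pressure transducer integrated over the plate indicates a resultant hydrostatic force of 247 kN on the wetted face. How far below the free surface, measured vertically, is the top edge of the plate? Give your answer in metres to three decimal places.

γ = 0.8 × 9.81 = 7.848 kN/m³.
A = 2.3 × 4.46 = 10.258 m².
From F = γ·h_c·A, the centroid depth is h_c = 247/(7.848 × 10.258) = 3.06814 m.
The centroid lies 4.46/2 = 2.23 m below the top edge, so the top edge sits at h_top = 3.06814 − 2.23 = 0.83814 m below the surface.

d_top ≈ 0.838 m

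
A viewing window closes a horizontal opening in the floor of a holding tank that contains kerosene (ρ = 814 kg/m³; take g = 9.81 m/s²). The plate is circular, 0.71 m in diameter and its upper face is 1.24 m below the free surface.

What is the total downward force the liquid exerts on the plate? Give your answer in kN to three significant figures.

γ = ρg = 814 × 9.81 / 1000 = 7.98534 kN/m³.
The plate is horizontal, so pressure is uniform at p = γ·h = 7.98534 × 1.24 = 9.90182 kN/m².
A = π(0.355)² = 0.395919 m².
F = p·A = 9.90182 × 0.395919 = 3.92032 kN.

F ≈ 3.92 kN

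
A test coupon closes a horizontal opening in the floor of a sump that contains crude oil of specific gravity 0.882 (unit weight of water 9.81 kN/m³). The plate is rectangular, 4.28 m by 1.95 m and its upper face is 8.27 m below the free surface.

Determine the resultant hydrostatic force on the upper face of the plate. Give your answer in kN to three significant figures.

F ≈ 597 kN

γ = 0.882 × 9.81 = 8.65242 kN/m³.
The plate is horizontal, so pressure is uniform at p = γ·h = 8.65242 × 8.27 = 71.5555 kN/m².
A = 4.28 × 1.95 = 8.346 m².
F = p·A = 71.5555 × 8.346 = 597.202 kN.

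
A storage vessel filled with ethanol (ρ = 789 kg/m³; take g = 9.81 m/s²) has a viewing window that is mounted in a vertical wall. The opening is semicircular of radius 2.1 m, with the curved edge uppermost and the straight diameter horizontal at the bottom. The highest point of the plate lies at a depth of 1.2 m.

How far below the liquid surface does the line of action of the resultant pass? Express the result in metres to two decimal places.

h_p = 2.54 m

γ = ρg = 789 × 9.81 / 1000 = 7.74009 kN/m³.
The centroid lies 4r/(3π) = 0.891268 m above the diameter, so r − 4r/(3π) = 2.1 − 0.891268 = 1.20873 m below the topmost point, so the centroid depth is h_c = 1.2 + 1.20873 = 2.40873 m.
A = πr²/2 = π × 2.1²/2 = 6.92721 m².
Resultant F = γ·h_c·A = 7.74009 × 2.40873 × 6.92721 = 129.149 kN.
I_c = (π/8 − 8/(9π))·r⁴ = 0.109757 × 2.1⁴ = 2.13457 m⁴.
Centre of pressure: y_p = y_c + I_c/(y_c·A) = 2.40873 + 2.13457/(2.40873 × 6.92721) = 2.40873 + 0.127928 = 2.53666 m along the plane.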